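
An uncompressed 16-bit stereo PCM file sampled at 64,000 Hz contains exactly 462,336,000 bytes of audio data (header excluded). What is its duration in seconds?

1,806 seconds

Byte rate = 64,000 × 2 × 2 = 256,000 bytes/s.
Duration = 462,336,000 / 256,000 = 1,806 s.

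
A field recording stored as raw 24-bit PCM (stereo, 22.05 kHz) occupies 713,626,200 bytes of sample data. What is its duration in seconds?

5,394 seconds

Byte rate = 22,050 × 3 × 2 = 132,300 bytes/s.
Duration = 713,626,200 / 132,300 = 5,394 s.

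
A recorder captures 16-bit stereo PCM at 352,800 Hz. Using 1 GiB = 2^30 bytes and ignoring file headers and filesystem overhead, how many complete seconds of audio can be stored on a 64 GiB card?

Uncompressed byte rate = 352,800 × 2 × 2 = 1,411,200 bytes/s.
Capacity = 64 × 1,073,741,824 = 68,719,476,736 bytes.
68,719,476,736 / 1,411,200 ≈ 48695.77 s → 48,695 seconds.

48,695 seconds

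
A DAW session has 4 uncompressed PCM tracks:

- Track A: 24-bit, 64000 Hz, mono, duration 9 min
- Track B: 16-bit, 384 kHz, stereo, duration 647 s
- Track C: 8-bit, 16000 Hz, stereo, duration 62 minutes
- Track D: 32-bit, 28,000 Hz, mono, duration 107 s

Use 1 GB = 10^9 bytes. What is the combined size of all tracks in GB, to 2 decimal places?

1.23 GB

Track A: 9 min = 540 s; 64,000 × 540 × 3 × 1 = 103,680,000 bytes.
Track B: 384,000 × 647 × 2 × 2 = 993,792,000 bytes.
Track C: 62 minutes = 3,720 s; 16,000 × 3,720 × 1 × 2 = 119,040,000 bytes.
Track D: 28,000 × 107 × 4 × 1 = 11,984,000 bytes.
Total = 1,228,496,000 bytes = 1.23 GB.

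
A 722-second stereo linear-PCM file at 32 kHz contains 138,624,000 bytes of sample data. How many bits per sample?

24 bits

Bytes per sample = 138,624,000 / (32,000 × 722 × 2) = 138,624,000 / 46,208,000 = 3.
Bit depth = 3 × 8 = 24 bits.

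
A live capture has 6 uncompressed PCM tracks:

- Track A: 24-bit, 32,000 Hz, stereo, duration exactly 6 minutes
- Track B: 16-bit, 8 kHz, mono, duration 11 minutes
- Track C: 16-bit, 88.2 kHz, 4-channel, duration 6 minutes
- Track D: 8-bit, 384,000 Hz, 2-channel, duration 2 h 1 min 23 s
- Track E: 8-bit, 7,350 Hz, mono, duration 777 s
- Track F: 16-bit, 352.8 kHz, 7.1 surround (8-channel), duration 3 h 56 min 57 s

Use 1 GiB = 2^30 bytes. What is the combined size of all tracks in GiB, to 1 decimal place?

80.3 GiB

Track A: exactly 6 minutes = 360 s; 32,000 × 360 × 3 × 2 = 69,120,000 bytes.
Track B: 11 minutes = 660 s; 8,000 × 660 × 2 × 1 = 10,560,000 bytes.
Track C: 6 minutes = 360 s; 88,200 × 360 × 2 × 4 = 254,016,000 bytes.
Track D: 2 h 1 min 23 s = 7,283 s; 384,000 × 7,283 × 1 × 2 = 5,593,344,000 bytes.
Track E: 7,350 × 777 × 1 × 1 = 5,710,950 bytes.
Track F: 3 h 56 min 57 s = 14,217 s; 352,800 × 14,217 × 2 × 8 = 80,252,121,600 bytes.
Total = 86,184,872,550 bytes = 80.3 GiB.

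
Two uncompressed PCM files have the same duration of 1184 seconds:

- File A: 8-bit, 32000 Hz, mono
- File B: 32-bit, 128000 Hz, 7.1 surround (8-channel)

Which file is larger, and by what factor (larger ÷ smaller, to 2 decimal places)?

File A: 32,000 × 1 × 1 = 32,000 bytes/s.
File B: 128,000 × 4 × 8 = 4,096,000 bytes/s.
File B is larger; ratio = 4,849,664,000 / 37,888,000 = 128.00.

File B, by a factor of 128.00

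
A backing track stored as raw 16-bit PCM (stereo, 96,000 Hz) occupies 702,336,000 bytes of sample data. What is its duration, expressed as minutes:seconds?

Byte rate = 96,000 × 2 × 2 = 384,000 bytes/s.
Duration = 702,336,000 / 384,000 = 1,829 s.
1,829 s = 30:29.

30:29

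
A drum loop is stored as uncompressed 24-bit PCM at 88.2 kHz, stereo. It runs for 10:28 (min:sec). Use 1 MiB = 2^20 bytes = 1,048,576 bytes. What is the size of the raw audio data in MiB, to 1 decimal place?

Duration = 10:28 (min:sec) = 628 s.
Bytes = 88,200 samples/s × 628 s × 3 bytes/sample × 2 ch = 332,337,600 bytes.
332,337,600 / 1,048,576 = 316.9 MiB.

316.9 MiB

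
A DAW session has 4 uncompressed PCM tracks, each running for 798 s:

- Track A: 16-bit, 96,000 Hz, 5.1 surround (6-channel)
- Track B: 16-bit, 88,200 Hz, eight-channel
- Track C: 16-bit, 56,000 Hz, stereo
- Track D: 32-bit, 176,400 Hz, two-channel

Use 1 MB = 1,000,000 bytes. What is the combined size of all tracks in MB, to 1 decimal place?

Track A: 96,000 × 798 × 2 × 6 = 919,296,000 bytes.
Track B: 88,200 × 798 × 2 × 8 = 1,126,137,600 bytes.
Track C: 56,000 × 798 × 2 × 2 = 178,752,000 bytes.
Track D: 176,400 × 798 × 4 × 2 = 1,126,137,600 bytes.
Total = 3,350,323,200 bytes = 3350.3 MB.

3350.3 MB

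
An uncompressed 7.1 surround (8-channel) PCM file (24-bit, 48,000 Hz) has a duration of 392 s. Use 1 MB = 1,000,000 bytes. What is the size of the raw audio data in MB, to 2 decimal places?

Bytes = 48,000 samples/s × 392 s × 3 bytes/sample × 8 ch = 451,584,000 bytes.
451,584,000 / 1,000,000 = 451.58 MB.

451.58 MB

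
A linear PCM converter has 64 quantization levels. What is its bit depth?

log2(64) = 6.

6 bits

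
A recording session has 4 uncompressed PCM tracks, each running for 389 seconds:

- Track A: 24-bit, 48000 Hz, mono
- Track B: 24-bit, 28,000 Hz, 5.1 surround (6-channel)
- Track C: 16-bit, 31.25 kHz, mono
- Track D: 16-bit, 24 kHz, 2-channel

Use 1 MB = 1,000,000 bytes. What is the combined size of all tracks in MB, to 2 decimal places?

313.73 MB

Track A: 48,000 × 389 × 3 × 1 = 56,016,000 bytes.
Track B: 28,000 × 389 × 3 × 6 = 196,056,000 bytes.
Track C: 31,250 × 389 × 2 × 1 = 24,312,500 bytes.
Track D: 24,000 × 389 × 2 × 2 = 37,344,000 bytes.
Total = 313,728,500 bytes = 313.73 MB.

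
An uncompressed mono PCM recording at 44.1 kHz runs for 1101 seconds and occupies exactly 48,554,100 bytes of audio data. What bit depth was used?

Bytes per sample = 48,554,100 / (44,100 × 1,101 × 1) = 48,554,100 / 48,554,100 = 1.
Bit depth = 1 × 8 = 8 bits.

8 bits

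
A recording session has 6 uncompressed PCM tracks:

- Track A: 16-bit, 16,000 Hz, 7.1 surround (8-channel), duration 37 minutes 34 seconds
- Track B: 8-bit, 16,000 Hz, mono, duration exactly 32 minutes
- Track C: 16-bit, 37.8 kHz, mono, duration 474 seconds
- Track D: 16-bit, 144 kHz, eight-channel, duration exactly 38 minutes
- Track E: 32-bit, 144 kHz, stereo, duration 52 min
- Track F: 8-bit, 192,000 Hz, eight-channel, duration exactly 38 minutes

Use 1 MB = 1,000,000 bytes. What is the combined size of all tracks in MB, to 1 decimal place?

Track A: 37 minutes 34 seconds = 2,254 s; 16,000 × 2,254 × 2 × 8 = 577,024,000 bytes.
Track B: exactly 32 minutes = 1,920 s; 16,000 × 1,920 × 1 × 1 = 30,720,000 bytes.
Track C: 37,800 × 474 × 2 × 1 = 35,834,400 bytes.
Track D: exactly 38 minutes = 2,280 s; 144,000 × 2,280 × 2 × 8 = 5,253,120,000 bytes.
Track E: 52 min = 3,120 s; 144,000 × 3,120 × 4 × 2 = 3,594,240,000 bytes.
Track F: exactly 38 minutes = 2,280 s; 192,000 × 2,280 × 1 × 8 = 3,502,080,000 bytes.
Total = 12,993,018,400 bytes = 12993.0 MB.

12993.0 MB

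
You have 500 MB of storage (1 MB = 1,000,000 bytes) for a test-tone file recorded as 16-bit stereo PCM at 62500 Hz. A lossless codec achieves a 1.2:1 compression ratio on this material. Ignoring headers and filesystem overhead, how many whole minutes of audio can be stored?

40 minutes

Uncompressed byte rate = 62,500 × 2 × 2 = 250,000 bytes/s.
After 1.2:1 compression, effective rate ≈ 208333.33 bytes/s.
Capacity = 500 × 1,000,000 = 500,000,000 bytes.
500,000,000 / effective rate ≈ 2400 s → 40 minutes.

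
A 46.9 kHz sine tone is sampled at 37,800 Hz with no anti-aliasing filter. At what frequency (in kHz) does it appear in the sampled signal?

Nyquist = 37,800/2 = 18,900 Hz; 46,900 Hz exceeds it.
Alias = |46,900 − 1×37,800| = |46,900 − 37,800| = 9,100 Hz = 9.1 kHz.

9.1 kHz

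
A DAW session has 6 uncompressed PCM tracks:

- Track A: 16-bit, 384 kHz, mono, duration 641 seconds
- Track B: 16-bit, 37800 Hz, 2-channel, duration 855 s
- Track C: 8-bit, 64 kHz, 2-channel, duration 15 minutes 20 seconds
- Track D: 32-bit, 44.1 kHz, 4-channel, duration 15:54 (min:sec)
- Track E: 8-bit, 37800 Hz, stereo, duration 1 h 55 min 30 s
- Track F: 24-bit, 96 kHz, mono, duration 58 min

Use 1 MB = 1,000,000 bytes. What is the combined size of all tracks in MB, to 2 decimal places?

Track A: 384,000 × 641 × 2 × 1 = 492,288,000 bytes.
Track B: 37,800 × 855 × 2 × 2 = 129,276,000 bytes.
Track C: 15 minutes 20 seconds = 920 s; 64,000 × 920 × 1 × 2 = 117,760,000 bytes.
Track D: 15:54 (min:sec) = 954 s; 44,100 × 954 × 4 × 4 = 673,142,400 bytes.
Track E: 1 h 55 min 30 s = 6,930 s; 37,800 × 6,930 × 1 × 2 = 523,908,000 bytes.
Track F: 58 min = 3,480 s; 96,000 × 3,480 × 3 × 1 = 1,002,240,000 bytes.
Total = 2,938,614,400 bytes = 2938.61 MB.

2938.61 MB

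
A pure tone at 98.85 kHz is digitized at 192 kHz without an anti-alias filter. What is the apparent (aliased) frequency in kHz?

93.15 kHz

Nyquist = 192,000/2 = 96,000 Hz; 98,850 Hz exceeds it.
Alias = |98,850 − 1×192,000| = |98,850 − 192,000| = 93,150 Hz = 93.15 kHz.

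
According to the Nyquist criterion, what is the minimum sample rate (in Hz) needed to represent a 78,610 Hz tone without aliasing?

157,220 Hz

Minimum sample rate = 2 × 78,610 Hz = 157,220 Hz.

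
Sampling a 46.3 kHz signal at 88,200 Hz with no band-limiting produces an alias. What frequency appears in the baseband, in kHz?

41.9 kHz

Nyquist = 88,200/2 = 44,100 Hz; 46,300 Hz exceeds it.
Alias = |46,300 − 1×88,200| = |46,300 − 88,200| = 41,900 Hz = 41.9 kHz.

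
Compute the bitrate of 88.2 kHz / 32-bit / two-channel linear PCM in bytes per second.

Bit rate = 88,200 × 32 × 2 = 5,644,800 bits/s.
5,644,800 / 8 = 705,600 bytes/s.

705,600 bytes/s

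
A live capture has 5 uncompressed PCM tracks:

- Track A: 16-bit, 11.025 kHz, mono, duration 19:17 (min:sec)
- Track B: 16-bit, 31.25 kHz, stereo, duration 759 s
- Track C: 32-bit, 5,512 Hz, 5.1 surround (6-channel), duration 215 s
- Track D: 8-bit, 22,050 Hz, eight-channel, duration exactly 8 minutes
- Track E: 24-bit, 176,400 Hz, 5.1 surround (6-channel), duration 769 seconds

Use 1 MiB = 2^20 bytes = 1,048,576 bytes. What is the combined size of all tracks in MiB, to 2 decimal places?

2551.30 MiB

Track A: 19:17 (min:sec) = 1,157 s; 11,025 × 1,157 × 2 × 1 = 25,511,850 bytes.
Track B: 31,250 × 759 × 2 × 2 = 94,875,000 bytes.
Track C: 5,512 × 215 × 4 × 6 = 28,441,920 bytes.
Track D: exactly 8 minutes = 480 s; 22,050 × 480 × 1 × 8 = 84,672,000 bytes.
Track E: 176,400 × 769 × 3 × 6 = 2,441,728,800 bytes.
Total = 2,675,229,570 bytes = 2551.30 MiB.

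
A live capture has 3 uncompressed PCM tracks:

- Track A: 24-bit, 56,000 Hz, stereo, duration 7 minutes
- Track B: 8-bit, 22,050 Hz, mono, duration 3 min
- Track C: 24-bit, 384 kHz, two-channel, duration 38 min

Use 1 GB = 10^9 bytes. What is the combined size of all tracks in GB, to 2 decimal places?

Track A: 7 minutes = 420 s; 56,000 × 420 × 3 × 2 = 141,120,000 bytes.
Track B: 3 min = 180 s; 22,050 × 180 × 1 × 1 = 3,969,000 bytes.
Track C: 38 min = 2,280 s; 384,000 × 2,280 × 3 × 2 = 5,253,120,000 bytes.
Total = 5,398,209,000 bytes = 5.40 GB.

5.40 GB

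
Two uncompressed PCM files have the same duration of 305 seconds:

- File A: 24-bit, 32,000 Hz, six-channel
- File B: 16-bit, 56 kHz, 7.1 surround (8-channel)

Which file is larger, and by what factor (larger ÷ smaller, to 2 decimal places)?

File B, by a factor of 1.56

File A: 32,000 × 3 × 6 = 576,000 bytes/s.
File B: 56,000 × 2 × 8 = 896,000 bytes/s.
File B is larger; ratio = 273,280,000 / 175,680,000 = 1.56.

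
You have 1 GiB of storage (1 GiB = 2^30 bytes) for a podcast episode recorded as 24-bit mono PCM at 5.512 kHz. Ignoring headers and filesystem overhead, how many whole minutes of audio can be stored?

Uncompressed byte rate = 5,512 × 3 × 1 = 16,536 bytes/s.
Capacity = 1 × 1,073,741,824 = 1,073,741,824 bytes.
1,073,741,824 / 16,536 ≈ 64933.59 s → 1,082 minutes.

1,082 minutes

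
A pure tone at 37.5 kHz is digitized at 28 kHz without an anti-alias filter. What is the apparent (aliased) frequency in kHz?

Nyquist = 28,000/2 = 14,000 Hz; 37,500 Hz exceeds it.
Alias = |37,500 − 1×28,000| = |37,500 − 28,000| = 9,500 Hz = 9.5 kHz.

9.5 kHz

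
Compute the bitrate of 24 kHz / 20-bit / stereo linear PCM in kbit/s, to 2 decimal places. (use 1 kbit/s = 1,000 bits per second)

Bit rate = 24,000 × 20 × 2 = 960,000 bits/s.
= 960.00 kbit/s.

960.00 kbit/s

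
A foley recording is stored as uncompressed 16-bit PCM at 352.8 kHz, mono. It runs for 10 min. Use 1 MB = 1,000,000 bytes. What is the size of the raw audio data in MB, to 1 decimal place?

Duration = 10 min = 600 s.
Bytes = 352,800 samples/s × 600 s × 2 bytes/sample × 1 ch = 423,360,000 bytes.
423,360,000 / 1,000,000 = 423.4 MB.

423.4 MB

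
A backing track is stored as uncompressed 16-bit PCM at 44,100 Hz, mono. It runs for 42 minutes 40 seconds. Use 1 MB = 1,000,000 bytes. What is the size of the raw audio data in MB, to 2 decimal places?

225.79 MB

Duration = 42 minutes 40 seconds = 2,560 s.
Bytes = 44,100 samples/s × 2,560 s × 2 bytes/sample × 1 ch = 225,792,000 bytes.
225,792,000 / 1,000,000 = 225.79 MB.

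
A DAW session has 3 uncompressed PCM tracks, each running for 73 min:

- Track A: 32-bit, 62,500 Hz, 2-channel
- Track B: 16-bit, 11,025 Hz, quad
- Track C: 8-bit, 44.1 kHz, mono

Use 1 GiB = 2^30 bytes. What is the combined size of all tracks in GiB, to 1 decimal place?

2.6 GiB

73 min = 4,380 s.
Track A: 62,500 × 4,380 × 4 × 2 = 2,190,000,000 bytes.
Track B: 11,025 × 4,380 × 2 × 4 = 386,316,000 bytes.
Track C: 44,100 × 4,380 × 1 × 1 = 193,158,000 bytes.
Total = 2,769,474,000 bytes = 2.6 GiB.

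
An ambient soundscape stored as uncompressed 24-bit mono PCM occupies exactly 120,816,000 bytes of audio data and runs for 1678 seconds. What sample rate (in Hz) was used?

24,000 Hz

Bytes = sample_rate × seconds × bytes_per_sample × channels.
sample_rate = 120,816,000 / (1,678 × 3 × 1) = 120,816,000 / 5,034 = 24,000 Hz.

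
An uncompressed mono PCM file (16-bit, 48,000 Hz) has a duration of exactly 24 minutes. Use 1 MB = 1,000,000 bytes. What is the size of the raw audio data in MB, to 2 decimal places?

138.24 MB

Duration = exactly 24 minutes = 1,440 s.
Bytes = 48,000 samples/s × 1,440 s × 2 bytes/sample × 1 ch = 138,240,000 bytes.
138,240,000 / 1,000,000 = 138.24 MB.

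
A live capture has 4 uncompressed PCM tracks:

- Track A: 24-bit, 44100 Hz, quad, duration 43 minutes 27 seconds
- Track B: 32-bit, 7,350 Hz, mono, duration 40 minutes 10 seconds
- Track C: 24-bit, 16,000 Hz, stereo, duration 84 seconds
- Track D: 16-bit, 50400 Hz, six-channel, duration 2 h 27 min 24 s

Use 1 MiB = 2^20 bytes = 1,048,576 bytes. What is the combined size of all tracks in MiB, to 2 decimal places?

6492.04 MiB

Track A: 43 minutes 27 seconds = 2,607 s; 44,100 × 2,607 × 3 × 4 = 1,379,624,400 bytes.
Track B: 40 minutes 10 seconds = 2,410 s; 7,350 × 2,410 × 4 × 1 = 70,854,000 bytes.
Track C: 16,000 × 84 × 3 × 2 = 8,064,000 bytes.
Track D: 2 h 27 min 24 s = 8,844 s; 50,400 × 8,844 × 2 × 6 = 5,348,851,200 bytes.
Total = 6,807,393,600 bytes = 6492.04 MiB.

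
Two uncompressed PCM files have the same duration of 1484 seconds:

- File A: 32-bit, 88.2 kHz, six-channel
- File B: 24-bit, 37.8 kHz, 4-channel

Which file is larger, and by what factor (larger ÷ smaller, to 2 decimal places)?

File A: 88,200 × 4 × 6 = 2,116,800 bytes/s.
File B: 37,800 × 3 × 4 = 453,600 bytes/s.
File A is larger; ratio = 3,141,331,200 / 673,142,400 = 4.67.

File A, by a factor of 4.67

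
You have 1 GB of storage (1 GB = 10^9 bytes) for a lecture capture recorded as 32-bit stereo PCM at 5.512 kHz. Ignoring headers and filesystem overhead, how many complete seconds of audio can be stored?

22,677 seconds

Uncompressed byte rate = 5,512 × 4 × 2 = 44,096 bytes/s.
Capacity = 1 × 1,000,000,000 = 1,000,000,000 bytes.
1,000,000,000 / 44,096 ≈ 22677.79 s → 22,677 seconds.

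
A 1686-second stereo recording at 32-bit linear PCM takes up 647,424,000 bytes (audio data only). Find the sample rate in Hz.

Bytes = sample_rate × seconds × bytes_per_sample × channels.
sample_rate = 647,424,000 / (1,686 × 4 × 2) = 647,424,000 / 13,488 = 48,000 Hz.

48,000 Hz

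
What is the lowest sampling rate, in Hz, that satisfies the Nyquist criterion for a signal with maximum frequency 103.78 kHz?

207,560 Hz

Minimum sample rate = 2 × 103,780 Hz = 207,560 Hz.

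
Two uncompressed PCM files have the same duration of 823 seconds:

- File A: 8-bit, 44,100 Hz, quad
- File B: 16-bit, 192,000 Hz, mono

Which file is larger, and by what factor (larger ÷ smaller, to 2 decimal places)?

File A: 44,100 × 1 × 4 = 176,400 bytes/s.
File B: 192,000 × 2 × 1 = 384,000 bytes/s.
File B is larger; ratio = 316,032,000 / 145,177,200 = 2.18.

File B, by a factor of 2.18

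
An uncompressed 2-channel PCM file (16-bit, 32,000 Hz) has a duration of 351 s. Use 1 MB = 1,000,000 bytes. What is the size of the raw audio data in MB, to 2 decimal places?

44.93 MB

Bytes = 32,000 samples/s × 351 s × 2 bytes/sample × 2 ch = 44,928,000 bytes.
44,928,000 / 1,000,000 = 44.93 MB.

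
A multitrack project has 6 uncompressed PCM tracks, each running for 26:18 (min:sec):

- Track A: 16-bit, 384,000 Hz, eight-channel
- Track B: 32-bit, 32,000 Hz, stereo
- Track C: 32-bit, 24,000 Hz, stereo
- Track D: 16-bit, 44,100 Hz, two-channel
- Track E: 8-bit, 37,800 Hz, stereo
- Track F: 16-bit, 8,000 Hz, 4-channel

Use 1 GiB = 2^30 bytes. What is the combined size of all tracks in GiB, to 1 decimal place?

26:18 (min:sec) = 1,578 s.
Track A: 384,000 × 1,578 × 2 × 8 = 9,695,232,000 bytes.
Track B: 32,000 × 1,578 × 4 × 2 = 403,968,000 bytes.
Track C: 24,000 × 1,578 × 4 × 2 = 302,976,000 bytes.
Track D: 44,100 × 1,578 × 2 × 2 = 278,359,200 bytes.
Track E: 37,800 × 1,578 × 1 × 2 = 119,296,800 bytes.
Track F: 8,000 × 1,578 × 2 × 4 = 100,992,000 bytes.
Total = 10,900,824,000 bytes = 10.2 GiB.

10.2 GiB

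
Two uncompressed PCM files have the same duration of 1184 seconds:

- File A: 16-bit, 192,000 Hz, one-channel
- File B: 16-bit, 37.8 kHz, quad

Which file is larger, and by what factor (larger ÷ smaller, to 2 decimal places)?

File A, by a factor of 1.27

File A: 192,000 × 2 × 1 = 384,000 bytes/s.
File B: 37,800 × 2 × 4 = 302,400 bytes/s.
File A is larger; ratio = 454,656,000 / 358,041,600 = 1.27.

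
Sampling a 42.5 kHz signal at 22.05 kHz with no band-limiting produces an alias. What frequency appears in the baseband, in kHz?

1.6 kHz

Nyquist = 22,050/2 = 11,025 Hz; 42,500 Hz exceeds it.
Alias = |42,500 − 2×22,050| = |42,500 − 44,100| = 1,600 Hz = 1.6 kHz.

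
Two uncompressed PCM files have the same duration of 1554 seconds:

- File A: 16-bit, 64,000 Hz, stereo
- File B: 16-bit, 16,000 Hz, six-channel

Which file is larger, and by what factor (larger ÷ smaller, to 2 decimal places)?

File A, by a factor of 1.33

File A: 64,000 × 2 × 2 = 256,000 bytes/s.
File B: 16,000 × 2 × 6 = 192,000 bytes/s.
File A is larger; ratio = 397,824,000 / 298,368,000 = 1.33.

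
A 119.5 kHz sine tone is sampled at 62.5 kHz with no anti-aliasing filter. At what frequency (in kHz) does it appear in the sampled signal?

Nyquist = 62,500/2 = 31,250 Hz; 119,500 Hz exceeds it.
Alias = |119,500 − 2×62,500| = |119,500 − 125,000| = 5,500 Hz = 5.5 kHz.

5.5 kHz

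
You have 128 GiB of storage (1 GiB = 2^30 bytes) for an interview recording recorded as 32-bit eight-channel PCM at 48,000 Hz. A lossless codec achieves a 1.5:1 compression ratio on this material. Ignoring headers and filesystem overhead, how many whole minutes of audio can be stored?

Uncompressed byte rate = 48,000 × 4 × 8 = 1,536,000 bytes/s.
After 1.5:1 compression, effective rate ≈ 1024000 bytes/s.
Capacity = 128 × 1,073,741,824 = 137,438,953,472 bytes.
137,438,953,472 / effective rate ≈ 134217.73 s → 2,236 minutes.

2,236 minutes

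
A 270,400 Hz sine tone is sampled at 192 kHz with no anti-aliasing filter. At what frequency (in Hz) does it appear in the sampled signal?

78,400 Hz

Nyquist = 192,000/2 = 96,000 Hz; 270,400 Hz exceeds it.
Alias = |270,400 − 1×192,000| = |270,400 − 192,000| = 78,400 Hz.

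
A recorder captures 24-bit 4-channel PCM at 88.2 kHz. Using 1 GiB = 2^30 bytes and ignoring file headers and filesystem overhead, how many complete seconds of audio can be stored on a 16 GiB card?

Uncompressed byte rate = 88,200 × 3 × 4 = 1,058,400 bytes/s.
Capacity = 16 × 1,073,741,824 = 17,179,869,184 bytes.
17,179,869,184 / 1,058,400 ≈ 16231.92 s → 16,231 seconds.

16,231 seconds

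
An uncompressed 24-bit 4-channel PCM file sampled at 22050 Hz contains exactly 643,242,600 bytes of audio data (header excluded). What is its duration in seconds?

2,431 seconds

Byte rate = 22,050 × 3 × 4 = 264,600 bytes/s.
Duration = 643,242,600 / 264,600 = 2,431 s.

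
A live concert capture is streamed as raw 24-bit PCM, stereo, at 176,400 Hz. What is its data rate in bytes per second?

1,058,400 bytes/s

Bit rate = 176,400 × 24 × 2 = 8,467,200 bits/s.
8,467,200 / 8 = 1,058,400 bytes/s.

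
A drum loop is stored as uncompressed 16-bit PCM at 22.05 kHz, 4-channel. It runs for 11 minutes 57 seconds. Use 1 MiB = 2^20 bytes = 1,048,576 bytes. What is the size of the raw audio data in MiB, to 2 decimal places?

Duration = 11 minutes 57 seconds = 717 s.
Bytes = 22,050 samples/s × 717 s × 2 bytes/sample × 4 ch = 126,478,800 bytes.
126,478,800 / 1,048,576 = 120.62 MiB.

120.62 MiB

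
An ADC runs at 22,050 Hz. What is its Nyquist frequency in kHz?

11.025 kHz

Nyquist frequency = sample rate / 2 = 22,050 / 2 = 11.025 kHz.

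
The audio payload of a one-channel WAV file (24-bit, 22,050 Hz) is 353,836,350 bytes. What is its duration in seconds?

Byte rate = 22,050 × 3 × 1 = 66,150 bytes/s.
Duration = 353,836,350 / 66,150 = 5,349 s.

5,349 seconds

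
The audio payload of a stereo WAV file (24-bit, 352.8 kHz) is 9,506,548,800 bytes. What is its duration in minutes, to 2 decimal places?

74.85 minutes

Byte rate = 352,800 × 3 × 2 = 2,116,800 bytes/s.
Duration = 9,506,548,800 / 2,116,800 = 4,491 s.
4,491 s / 60 = 74.85 minutes.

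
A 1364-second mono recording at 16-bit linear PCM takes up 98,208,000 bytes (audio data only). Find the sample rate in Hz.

36,000 Hz

Bytes = sample_rate × seconds × bytes_per_sample × channels.
sample_rate = 98,208,000 / (1,364 × 2 × 1) = 98,208,000 / 2,728 = 36,000 Hz.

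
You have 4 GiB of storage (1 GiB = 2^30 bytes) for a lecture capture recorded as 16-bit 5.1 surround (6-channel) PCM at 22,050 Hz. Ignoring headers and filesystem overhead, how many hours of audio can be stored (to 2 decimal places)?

Uncompressed byte rate = 22,050 × 2 × 6 = 264,600 bytes/s.
Capacity = 4 × 1,073,741,824 = 4,294,967,296 bytes.
4,294,967,296 / 264,600 ≈ 16231.92 s → 4.51 hours.

4.51 hours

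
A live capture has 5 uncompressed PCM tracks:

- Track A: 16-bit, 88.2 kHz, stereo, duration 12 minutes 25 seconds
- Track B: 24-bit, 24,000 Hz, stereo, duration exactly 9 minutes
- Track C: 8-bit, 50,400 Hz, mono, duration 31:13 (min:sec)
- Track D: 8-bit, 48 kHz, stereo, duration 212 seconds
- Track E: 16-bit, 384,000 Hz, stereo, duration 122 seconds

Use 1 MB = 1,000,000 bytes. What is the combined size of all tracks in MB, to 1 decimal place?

642.7 MB

Track A: 12 minutes 25 seconds = 745 s; 88,200 × 745 × 2 × 2 = 262,836,000 bytes.
Track B: exactly 9 minutes = 540 s; 24,000 × 540 × 3 × 2 = 77,760,000 bytes.
Track C: 31:13 (min:sec) = 1,873 s; 50,400 × 1,873 × 1 × 1 = 94,399,200 bytes.
Track D: 48,000 × 212 × 1 × 2 = 20,352,000 bytes.
Track E: 384,000 × 122 × 2 × 2 = 187,392,000 bytes.
Total = 642,739,200 bytes = 642.7 MB.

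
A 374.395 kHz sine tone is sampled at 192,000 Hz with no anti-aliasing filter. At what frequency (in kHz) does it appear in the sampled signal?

Nyquist = 192,000/2 = 96,000 Hz; 374,395 Hz exceeds it.
Alias = |374,395 − 2×192,000| = |374,395 − 384,000| = 9,605 Hz = 9.605 kHz.

9.605 kHz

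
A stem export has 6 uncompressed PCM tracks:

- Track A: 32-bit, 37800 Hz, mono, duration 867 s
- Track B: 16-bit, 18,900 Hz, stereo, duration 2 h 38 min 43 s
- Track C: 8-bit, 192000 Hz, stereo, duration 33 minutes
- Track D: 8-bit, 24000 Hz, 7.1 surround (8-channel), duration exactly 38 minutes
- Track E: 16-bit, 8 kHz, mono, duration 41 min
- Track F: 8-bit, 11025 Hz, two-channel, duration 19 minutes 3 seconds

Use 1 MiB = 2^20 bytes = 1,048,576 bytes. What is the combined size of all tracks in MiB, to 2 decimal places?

Track A: 37,800 × 867 × 4 × 1 = 131,090,400 bytes.
Track B: 2 h 38 min 43 s = 9,523 s; 18,900 × 9,523 × 2 × 2 = 719,938,800 bytes.
Track C: 33 minutes = 1,980 s; 192,000 × 1,980 × 1 × 2 = 760,320,000 bytes.
Track D: exactly 38 minutes = 2,280 s; 24,000 × 2,280 × 1 × 8 = 437,760,000 bytes.
Track E: 41 min = 2,460 s; 8,000 × 2,460 × 2 × 1 = 39,360,000 bytes.
Track F: 19 minutes 3 seconds = 1,143 s; 11,025 × 1,143 × 1 × 2 = 25,203,150 bytes.
Total = 2,113,672,350 bytes = 2015.76 MiB.

2015.76 MiB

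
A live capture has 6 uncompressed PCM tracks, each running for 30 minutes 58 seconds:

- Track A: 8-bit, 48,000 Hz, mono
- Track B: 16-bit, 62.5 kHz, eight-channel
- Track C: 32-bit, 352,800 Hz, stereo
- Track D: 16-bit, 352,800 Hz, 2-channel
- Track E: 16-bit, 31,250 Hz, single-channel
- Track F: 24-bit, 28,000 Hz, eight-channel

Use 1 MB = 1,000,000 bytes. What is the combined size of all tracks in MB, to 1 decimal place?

11177.9 MB

30 minutes 58 seconds = 1,858 s.
Track A: 48,000 × 1,858 × 1 × 1 = 89,184,000 bytes.
Track B: 62,500 × 1,858 × 2 × 8 = 1,858,000,000 bytes.
Track C: 352,800 × 1,858 × 4 × 2 = 5,244,019,200 bytes.
Track D: 352,800 × 1,858 × 2 × 2 = 2,622,009,600 bytes.
Track E: 31,250 × 1,858 × 2 × 1 = 116,125,000 bytes.
Track F: 28,000 × 1,858 × 3 × 8 = 1,248,576,000 bytes.
Total = 11,177,913,800 bytes = 11177.9 MB.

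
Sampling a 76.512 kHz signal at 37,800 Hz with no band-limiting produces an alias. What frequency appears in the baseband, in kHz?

Nyquist = 37,800/2 = 18,900 Hz; 76,512 Hz exceeds it.
Alias = |76,512 − 2×37,800| = |76,512 − 75,600| = 912 Hz = 0.912 kHz.

0.912 kHz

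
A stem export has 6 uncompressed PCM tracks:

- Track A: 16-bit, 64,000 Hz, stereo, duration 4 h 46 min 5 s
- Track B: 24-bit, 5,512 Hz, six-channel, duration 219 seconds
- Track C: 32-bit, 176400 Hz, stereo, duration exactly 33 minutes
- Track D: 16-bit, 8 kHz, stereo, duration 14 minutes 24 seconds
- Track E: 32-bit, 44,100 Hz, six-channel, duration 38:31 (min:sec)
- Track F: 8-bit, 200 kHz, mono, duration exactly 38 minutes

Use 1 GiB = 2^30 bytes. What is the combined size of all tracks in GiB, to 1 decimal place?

9.4 GiB

Track A: 4 h 46 min 5 s = 17,165 s; 64,000 × 17,165 × 2 × 2 = 4,394,240,000 bytes.
Track B: 5,512 × 219 × 3 × 6 = 21,728,304 bytes.
Track C: exactly 33 minutes = 1,980 s; 176,400 × 1,980 × 4 × 2 = 2,794,176,000 bytes.
Track D: 14 minutes 24 seconds = 864 s; 8,000 × 864 × 2 × 2 = 27,648,000 bytes.
Track E: 38:31 (min:sec) = 2,311 s; 44,100 × 2,311 × 4 × 6 = 2,445,962,400 bytes.
Track F: exactly 38 minutes = 2,280 s; 200,000 × 2,280 × 1 × 1 = 456,000,000 bytes.
Total = 10,139,754,704 bytes = 9.4 GiB.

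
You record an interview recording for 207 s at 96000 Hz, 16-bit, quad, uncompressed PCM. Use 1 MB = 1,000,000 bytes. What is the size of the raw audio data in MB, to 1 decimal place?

Bytes = 96,000 samples/s × 207 s × 2 bytes/sample × 4 ch = 158,976,000 bytes.
158,976,000 / 1,000,000 = 159.0 MB.

159.0 MB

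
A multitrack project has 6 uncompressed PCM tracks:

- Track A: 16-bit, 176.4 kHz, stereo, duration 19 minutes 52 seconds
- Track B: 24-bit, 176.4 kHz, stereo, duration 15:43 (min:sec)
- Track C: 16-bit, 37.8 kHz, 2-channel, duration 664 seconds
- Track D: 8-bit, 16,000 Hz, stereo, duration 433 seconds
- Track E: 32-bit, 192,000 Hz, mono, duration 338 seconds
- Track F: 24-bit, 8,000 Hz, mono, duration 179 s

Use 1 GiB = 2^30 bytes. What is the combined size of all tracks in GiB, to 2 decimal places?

2.07 GiB

Track A: 19 minutes 52 seconds = 1,192 s; 176,400 × 1,192 × 2 × 2 = 841,075,200 bytes.
Track B: 15:43 (min:sec) = 943 s; 176,400 × 943 × 3 × 2 = 998,071,200 bytes.
Track C: 37,800 × 664 × 2 × 2 = 100,396,800 bytes.
Track D: 16,000 × 433 × 1 × 2 = 13,856,000 bytes.
Track E: 192,000 × 338 × 4 × 1 = 259,584,000 bytes.
Track F: 8,000 × 179 × 3 × 1 = 4,296,000 bytes.
Total = 2,217,279,200 bytes = 2.07 GiB.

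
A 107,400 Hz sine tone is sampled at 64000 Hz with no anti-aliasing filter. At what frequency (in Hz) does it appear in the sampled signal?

Nyquist = 64,000/2 = 32,000 Hz; 107,400 Hz exceeds it.
Alias = |107,400 − 2×64,000| = |107,400 − 128,000| = 20,600 Hz.

20,600 Hz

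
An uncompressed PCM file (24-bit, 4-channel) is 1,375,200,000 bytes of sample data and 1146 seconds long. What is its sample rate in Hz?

100,000 Hz

Bytes = sample_rate × seconds × bytes_per_sample × channels.
sample_rate = 1,375,200,000 / (1,146 × 3 × 4) = 1,375,200,000 / 13,752 = 100,000 Hz.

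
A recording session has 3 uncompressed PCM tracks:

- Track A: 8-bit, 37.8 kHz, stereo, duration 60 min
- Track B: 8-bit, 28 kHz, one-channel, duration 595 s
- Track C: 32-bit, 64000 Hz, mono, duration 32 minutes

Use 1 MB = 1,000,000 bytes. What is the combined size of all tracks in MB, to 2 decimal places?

780.34 MB

Track A: 60 min = 3,600 s; 37,800 × 3,600 × 1 × 2 = 272,160,000 bytes.
Track B: 28,000 × 595 × 1 × 1 = 16,660,000 bytes.
Track C: 32 minutes = 1,920 s; 64,000 × 1,920 × 4 × 1 = 491,520,000 bytes.
Total = 780,340,000 bytes = 780.34 MB.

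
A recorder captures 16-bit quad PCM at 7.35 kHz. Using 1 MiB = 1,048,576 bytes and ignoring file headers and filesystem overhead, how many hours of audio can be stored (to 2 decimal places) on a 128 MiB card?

0.63 hours

Uncompressed byte rate = 7,350 × 2 × 4 = 58,800 bytes/s.
Capacity = 128 × 1,048,576 = 134,217,728 bytes.
134,217,728 / 58,800 ≈ 2282.61 s → 0.63 hours.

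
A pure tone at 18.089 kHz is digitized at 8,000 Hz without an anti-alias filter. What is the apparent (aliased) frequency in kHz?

2.089 kHz

Nyquist = 8,000/2 = 4,000 Hz; 18,089 Hz exceeds it.
Alias = |18,089 − 2×8,000| = |18,089 − 16,000| = 2,089 Hz = 2.089 kHz.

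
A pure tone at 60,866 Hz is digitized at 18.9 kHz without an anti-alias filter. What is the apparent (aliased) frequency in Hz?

4,166 Hz

Nyquist = 18,900/2 = 9,450 Hz; 60,866 Hz exceeds it.
Alias = |60,866 − 3×18,900| = |60,866 − 56,700| = 4,166 Hz.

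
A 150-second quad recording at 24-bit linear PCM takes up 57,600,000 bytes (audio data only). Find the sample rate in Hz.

Bytes = sample_rate × seconds × bytes_per_sample × channels.
sample_rate = 57,600,000 / (150 × 3 × 4) = 57,600,000 / 1,800 = 32,000 Hz.

32,000 Hz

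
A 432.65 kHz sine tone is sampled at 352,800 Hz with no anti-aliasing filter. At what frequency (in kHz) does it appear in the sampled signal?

Nyquist = 352,800/2 = 176,400 Hz; 432,650 Hz exceeds it.
Alias = |432,650 − 1×352,800| = |432,650 − 352,800| = 79,850 Hz = 79.85 kHz.

79.85 kHz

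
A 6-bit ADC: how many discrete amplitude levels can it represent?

64 levels

2^6 = 64.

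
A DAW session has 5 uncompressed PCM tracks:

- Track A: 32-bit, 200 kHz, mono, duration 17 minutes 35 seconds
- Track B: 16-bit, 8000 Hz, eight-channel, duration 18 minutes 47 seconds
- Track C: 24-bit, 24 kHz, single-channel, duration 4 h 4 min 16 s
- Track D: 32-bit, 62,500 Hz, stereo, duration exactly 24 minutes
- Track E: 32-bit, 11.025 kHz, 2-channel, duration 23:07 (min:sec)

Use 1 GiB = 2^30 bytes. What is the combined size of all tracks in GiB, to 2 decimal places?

Track A: 17 minutes 35 seconds = 1,055 s; 200,000 × 1,055 × 4 × 1 = 844,000,000 bytes.
Track B: 18 minutes 47 seconds = 1,127 s; 8,000 × 1,127 × 2 × 8 = 144,256,000 bytes.
Track C: 4 h 4 min 16 s = 14,656 s; 24,000 × 14,656 × 3 × 1 = 1,055,232,000 bytes.
Track D: exactly 24 minutes = 1,440 s; 62,500 × 1,440 × 4 × 2 = 720,000,000 bytes.
Track E: 23:07 (min:sec) = 1,387 s; 11,025 × 1,387 × 4 × 2 = 122,333,400 bytes.
Total = 2,885,821,400 bytes = 2.69 GiB.

2.69 GiB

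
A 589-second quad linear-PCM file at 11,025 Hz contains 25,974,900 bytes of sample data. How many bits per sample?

8 bits

Bytes per sample = 25,974,900 / (11,025 × 589 × 4) = 25,974,900 / 25,974,900 = 1.
Bit depth = 1 × 8 = 8 bits.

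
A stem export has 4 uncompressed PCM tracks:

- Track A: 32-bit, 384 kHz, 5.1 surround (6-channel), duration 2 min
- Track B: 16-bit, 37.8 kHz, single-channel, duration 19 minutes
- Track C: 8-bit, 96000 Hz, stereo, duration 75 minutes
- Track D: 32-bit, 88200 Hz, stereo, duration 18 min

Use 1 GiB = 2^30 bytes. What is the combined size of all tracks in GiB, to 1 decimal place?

2.6 GiB

Track A: 2 min = 120 s; 384,000 × 120 × 4 × 6 = 1,105,920,000 bytes.
Track B: 19 minutes = 1,140 s; 37,800 × 1,140 × 2 × 1 = 86,184,000 bytes.
Track C: 75 minutes = 4,500 s; 96,000 × 4,500 × 1 × 2 = 864,000,000 bytes.
Track D: 18 min = 1,080 s; 88,200 × 1,080 × 4 × 2 = 762,048,000 bytes.
Total = 2,818,152,000 bytes = 2.6 GiB.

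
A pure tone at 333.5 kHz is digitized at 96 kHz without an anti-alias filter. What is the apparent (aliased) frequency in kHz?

45.5 kHz

Nyquist = 96,000/2 = 48,000 Hz; 333,500 Hz exceeds it.
Alias = |333,500 − 3×96,000| = |333,500 − 288,000| = 45,500 Hz = 45.5 kHz.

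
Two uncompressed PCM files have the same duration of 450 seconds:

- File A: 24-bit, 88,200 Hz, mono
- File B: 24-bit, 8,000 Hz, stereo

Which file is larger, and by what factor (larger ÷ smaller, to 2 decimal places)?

File A: 88,200 × 3 × 1 = 264,600 bytes/s.
File B: 8,000 × 3 × 2 = 48,000 bytes/s.
File A is larger; ratio = 119,070,000 / 21,600,000 = 5.51.

File A, by a factor of 5.51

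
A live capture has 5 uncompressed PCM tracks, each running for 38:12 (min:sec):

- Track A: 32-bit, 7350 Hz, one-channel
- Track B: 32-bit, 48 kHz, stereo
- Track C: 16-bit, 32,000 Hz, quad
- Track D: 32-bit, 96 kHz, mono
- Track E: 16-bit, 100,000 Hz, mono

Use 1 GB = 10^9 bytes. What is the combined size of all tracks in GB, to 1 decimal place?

2.9 GB

38:12 (min:sec) = 2,292 s.
Track A: 7,350 × 2,292 × 4 × 1 = 67,384,800 bytes.
Track B: 48,000 × 2,292 × 4 × 2 = 880,128,000 bytes.
Track C: 32,000 × 2,292 × 2 × 4 = 586,752,000 bytes.
Track D: 96,000 × 2,292 × 4 × 1 = 880,128,000 bytes.
Track E: 100,000 × 2,292 × 2 × 1 = 458,400,000 bytes.
Total = 2,872,792,800 bytes = 2.9 GB.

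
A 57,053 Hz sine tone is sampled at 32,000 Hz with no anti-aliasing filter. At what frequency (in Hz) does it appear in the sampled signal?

Nyquist = 32,000/2 = 16,000 Hz; 57,053 Hz exceeds it.
Alias = |57,053 − 2×32,000| = |57,053 − 64,000| = 6,947 Hz.

6,947 Hz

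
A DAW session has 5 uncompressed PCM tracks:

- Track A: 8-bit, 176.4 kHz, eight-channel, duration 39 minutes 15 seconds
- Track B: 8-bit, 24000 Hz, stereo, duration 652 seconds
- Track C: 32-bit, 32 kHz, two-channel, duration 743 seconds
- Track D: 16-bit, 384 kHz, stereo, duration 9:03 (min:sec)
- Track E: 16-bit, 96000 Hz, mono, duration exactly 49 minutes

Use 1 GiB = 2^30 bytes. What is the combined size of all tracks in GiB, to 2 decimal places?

Track A: 39 minutes 15 seconds = 2,355 s; 176,400 × 2,355 × 1 × 8 = 3,323,376,000 bytes.
Track B: 24,000 × 652 × 1 × 2 = 31,296,000 bytes.
Track C: 32,000 × 743 × 4 × 2 = 190,208,000 bytes.
Track D: 9:03 (min:sec) = 543 s; 384,000 × 543 × 2 × 2 = 834,048,000 bytes.
Track E: exactly 49 minutes = 2,940 s; 96,000 × 2,940 × 2 × 1 = 564,480,000 bytes.
Total = 4,943,408,000 bytes = 4.60 GiB.

4.60 GiB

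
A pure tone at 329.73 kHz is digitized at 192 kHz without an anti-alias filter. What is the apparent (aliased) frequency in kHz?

54.27 kHz

Nyquist = 192,000/2 = 96,000 Hz; 329,730 Hz exceeds it.
Alias = |329,730 − 2×192,000| = |329,730 − 384,000| = 54,270 Hz = 54.27 kHz.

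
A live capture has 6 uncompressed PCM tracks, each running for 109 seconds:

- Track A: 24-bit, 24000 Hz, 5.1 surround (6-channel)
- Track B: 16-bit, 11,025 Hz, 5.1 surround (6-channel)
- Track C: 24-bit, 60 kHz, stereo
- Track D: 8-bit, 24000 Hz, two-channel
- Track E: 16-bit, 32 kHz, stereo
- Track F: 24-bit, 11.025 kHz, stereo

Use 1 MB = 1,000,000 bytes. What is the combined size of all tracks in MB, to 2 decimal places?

Track A: 24,000 × 109 × 3 × 6 = 47,088,000 bytes.
Track B: 11,025 × 109 × 2 × 6 = 14,420,700 bytes.
Track C: 60,000 × 109 × 3 × 2 = 39,240,000 bytes.
Track D: 24,000 × 109 × 1 × 2 = 5,232,000 bytes.
Track E: 32,000 × 109 × 2 × 2 = 13,952,000 bytes.
Track F: 11,025 × 109 × 3 × 2 = 7,210,350 bytes.
Total = 127,143,050 bytes = 127.14 MB.

127.14 MB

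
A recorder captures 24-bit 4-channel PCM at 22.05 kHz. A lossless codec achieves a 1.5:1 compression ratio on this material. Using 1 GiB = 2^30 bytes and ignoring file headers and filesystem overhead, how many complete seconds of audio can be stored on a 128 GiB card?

Uncompressed byte rate = 22,050 × 3 × 4 = 264,600 bytes/s.
After 1.5:1 compression, effective rate ≈ 176400 bytes/s.
Capacity = 128 × 1,073,741,824 = 137,438,953,472 bytes.
137,438,953,472 / effective rate ≈ 779132.39 s → 779,132 seconds.

779,132 seconds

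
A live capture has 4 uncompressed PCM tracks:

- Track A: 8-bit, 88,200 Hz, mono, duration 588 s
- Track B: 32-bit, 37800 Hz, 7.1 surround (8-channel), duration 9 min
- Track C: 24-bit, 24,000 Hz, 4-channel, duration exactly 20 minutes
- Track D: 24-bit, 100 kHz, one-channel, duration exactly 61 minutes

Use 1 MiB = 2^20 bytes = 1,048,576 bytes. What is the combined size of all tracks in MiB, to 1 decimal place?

2049.1 MiB

Track A: 88,200 × 588 × 1 × 1 = 51,861,600 bytes.
Track B: 9 min = 540 s; 37,800 × 540 × 4 × 8 = 653,184,000 bytes.
Track C: exactly 20 minutes = 1,200 s; 24,000 × 1,200 × 3 × 4 = 345,600,000 bytes.
Track D: exactly 61 minutes = 3,660 s; 100,000 × 3,660 × 3 × 1 = 1,098,000,000 bytes.
Total = 2,148,645,600 bytes = 2049.1 MiB.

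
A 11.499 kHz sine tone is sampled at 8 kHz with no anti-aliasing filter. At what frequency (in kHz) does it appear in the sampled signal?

Nyquist = 8,000/2 = 4,000 Hz; 11,499 Hz exceeds it.
Alias = |11,499 − 1×8,000| = |11,499 − 8,000| = 3,499 Hz = 3.499 kHz.

3.499 kHz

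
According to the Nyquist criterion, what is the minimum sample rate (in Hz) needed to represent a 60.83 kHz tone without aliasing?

121,660 Hz

Minimum sample rate = 2 × 60,830 Hz = 121,660 Hz.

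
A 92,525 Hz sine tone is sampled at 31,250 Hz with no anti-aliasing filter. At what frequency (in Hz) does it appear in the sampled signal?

1,225 Hz

Nyquist = 31,250/2 = 15,625 Hz; 92,525 Hz exceeds it.
Alias = |92,525 − 3×31,250| = |92,525 − 93,750| = 1,225 Hz.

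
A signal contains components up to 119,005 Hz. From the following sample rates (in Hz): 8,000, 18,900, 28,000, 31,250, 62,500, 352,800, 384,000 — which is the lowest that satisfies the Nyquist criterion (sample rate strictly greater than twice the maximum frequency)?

352,800 Hz

Need sample rate > 2 × 119,005 = 238,010 Hz.
Lowest listed rate above 238,010 Hz is 352,800 Hz.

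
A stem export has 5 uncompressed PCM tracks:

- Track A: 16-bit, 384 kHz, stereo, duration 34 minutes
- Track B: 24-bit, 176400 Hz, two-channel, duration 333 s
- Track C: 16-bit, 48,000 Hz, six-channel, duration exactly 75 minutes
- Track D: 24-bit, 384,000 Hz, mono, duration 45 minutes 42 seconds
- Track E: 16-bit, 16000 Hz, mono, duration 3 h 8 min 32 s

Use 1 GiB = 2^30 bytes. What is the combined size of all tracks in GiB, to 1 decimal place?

8.9 GiB

Track A: 34 minutes = 2,040 s; 384,000 × 2,040 × 2 × 2 = 3,133,440,000 bytes.
Track B: 176,400 × 333 × 3 × 2 = 352,447,200 bytes.
Track C: exactly 75 minutes = 4,500 s; 48,000 × 4,500 × 2 × 6 = 2,592,000,000 bytes.
Track D: 45 minutes 42 seconds = 2,742 s; 384,000 × 2,742 × 3 × 1 = 3,158,784,000 bytes.
Track E: 3 h 8 min 32 s = 11,312 s; 16,000 × 11,312 × 2 × 1 = 361,984,000 bytes.
Total = 9,598,655,200 bytes = 8.9 GiB.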